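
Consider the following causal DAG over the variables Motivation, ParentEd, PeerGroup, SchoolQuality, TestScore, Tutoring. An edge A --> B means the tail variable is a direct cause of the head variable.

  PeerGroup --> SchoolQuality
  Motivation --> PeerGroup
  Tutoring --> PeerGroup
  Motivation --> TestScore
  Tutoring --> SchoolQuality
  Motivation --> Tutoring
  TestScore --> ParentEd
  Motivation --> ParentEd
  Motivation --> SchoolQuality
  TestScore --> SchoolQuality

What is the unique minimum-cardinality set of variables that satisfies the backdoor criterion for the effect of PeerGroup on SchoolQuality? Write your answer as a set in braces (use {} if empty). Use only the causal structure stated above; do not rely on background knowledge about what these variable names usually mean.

{Motivation, Tutoring}

Variables eligible for adjustment (non-descendants of PeerGroup, excluding PeerGroup and SchoolQuality): {Motivation, ParentEd, TestScore, Tutoring}.
Backdoor paths from PeerGroup to SchoolQuality:
  P1: PeerGroup <- Motivation -> TestScore -> SchoolQuality
  P2: PeerGroup <- Motivation -> Tutoring -> SchoolQuality
  P3: PeerGroup <- Motivation -> ParentEd <- TestScore -> SchoolQuality
  P4: PeerGroup <- Motivation -> SchoolQuality
  P5: PeerGroup <- Tutoring <- Motivation -> TestScore -> SchoolQuality
  P6: PeerGroup <- Tutoring <- Motivation -> ParentEd <- TestScore -> SchoolQuality
  P7: PeerGroup <- Tutoring <- Motivation -> SchoolQuality
  P8: PeerGroup <- Tutoring -> SchoolQuality
The empty set is not sufficient: P1 (PeerGroup <- Motivation -> TestScore -> SchoolQuality) has no collider blocking it and no conditioned non-collider, so it is open.
Try {Motivation, Tutoring}:
  P1: blocked at fork node Motivation ∈ conditioning set.
  P2: blocked at fork node Motivation ∈ conditioning set.
  P3: blocked at fork node Motivation ∈ conditioning set.
  P4: blocked at fork node Motivation ∈ conditioning set.
  P5: blocked at chain node Tutoring ∈ conditioning set.
  P6: blocked at chain node Tutoring ∈ conditioning set.
  P7: blocked at chain node Tutoring ∈ conditioning set.
  P8: blocked at fork node Tutoring ∈ conditioning set.
{Motivation, Tutoring} contains no descendant of PeerGroup and blocks every backdoor path.
Every element of {Motivation, Tutoring} is needed (dropping Motivation leaves P1 open; dropping Tutoring leaves P8 open), so no proper subset is valid.
Among all size-2 subsets of the eligible variables, only {Motivation, Tutoring} blocks every backdoor path, so it is the unique smallest valid adjustment set.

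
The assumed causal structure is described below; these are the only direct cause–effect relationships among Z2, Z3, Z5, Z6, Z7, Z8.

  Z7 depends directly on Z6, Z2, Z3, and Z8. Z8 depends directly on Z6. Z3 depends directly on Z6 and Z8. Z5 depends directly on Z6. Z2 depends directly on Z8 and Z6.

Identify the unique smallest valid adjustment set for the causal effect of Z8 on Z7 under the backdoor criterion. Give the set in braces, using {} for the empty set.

{Z6}

Variables eligible for adjustment (non-descendants of Z8, excluding Z8 and Z7): {Z5, Z6}.
Backdoor paths from Z8 to Z7:
  P1: Z8 <- Z6 -> Z2 -> Z7
  P2: Z8 <- Z6 -> Z3 -> Z7
  P3: Z8 <- Z6 -> Z7
The empty set is not sufficient: P1 (Z8 <- Z6 -> Z2 -> Z7) has no collider blocking it and no conditioned non-collider, so it is open.
Try {Z6}:
  P1: blocked at fork node Z6 ∈ conditioning set.
  P2: blocked at fork node Z6 ∈ conditioning set.
  P3: blocked at fork node Z6 ∈ conditioning set.
{Z6} contains no descendant of Z8 and blocks every backdoor path.
No other singleton works — e.g. {Z5} leaves P1 open — so {Z6} is the unique smallest valid adjustment set.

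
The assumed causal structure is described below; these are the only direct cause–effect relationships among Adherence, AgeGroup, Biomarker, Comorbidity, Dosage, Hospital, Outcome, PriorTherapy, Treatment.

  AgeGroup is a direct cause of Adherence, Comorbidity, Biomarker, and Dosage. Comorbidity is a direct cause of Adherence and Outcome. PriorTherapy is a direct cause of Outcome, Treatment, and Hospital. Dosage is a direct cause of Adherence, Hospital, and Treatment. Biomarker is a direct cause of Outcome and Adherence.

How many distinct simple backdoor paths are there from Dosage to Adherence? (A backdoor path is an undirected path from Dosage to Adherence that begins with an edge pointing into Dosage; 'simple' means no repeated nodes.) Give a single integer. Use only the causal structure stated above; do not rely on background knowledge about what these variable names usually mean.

5

A backdoor path from Dosage to Adherence is any simple undirected path whose first edge points into Dosage (i.e. leaves Dosage via a parent).
Parents of Dosage: {AgeGroup}.
Enumerating:
  P1: Dosage <- AgeGroup -> Comorbidity -> Adherence
  P2: Dosage <- AgeGroup -> Comorbidity -> Outcome <- Biomarker -> Adherence
  P3: Dosage <- AgeGroup -> Biomarker -> Adherence
  P4: Dosage <- AgeGroup -> Biomarker -> Outcome <- Comorbidity -> Adherence
  P5: Dosage <- AgeGroup -> Adherence
That exhausts the simple backdoor paths. Count: 5.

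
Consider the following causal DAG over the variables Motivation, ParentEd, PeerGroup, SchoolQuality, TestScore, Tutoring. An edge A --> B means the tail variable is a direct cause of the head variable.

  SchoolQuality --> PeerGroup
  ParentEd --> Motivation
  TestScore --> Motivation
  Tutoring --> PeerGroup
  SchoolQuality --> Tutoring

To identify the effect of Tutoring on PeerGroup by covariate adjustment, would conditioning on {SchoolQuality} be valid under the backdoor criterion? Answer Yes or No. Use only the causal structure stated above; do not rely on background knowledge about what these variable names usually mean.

Yes

Backdoor paths from Tutoring to PeerGroup (paths whose first edge points into Tutoring):
  P1: Tutoring <- SchoolQuality -> PeerGroup
Condition 1 (no descendant of Tutoring in the set): holds — descendants of Tutoring are {PeerGroup}; none are in {SchoolQuality}.
Condition 2 (every backdoor path blocked by {SchoolQuality}):
  P1: blocked at fork node SchoolQuality ∈ conditioning set.
{SchoolQuality} satisfies the backdoor criterion.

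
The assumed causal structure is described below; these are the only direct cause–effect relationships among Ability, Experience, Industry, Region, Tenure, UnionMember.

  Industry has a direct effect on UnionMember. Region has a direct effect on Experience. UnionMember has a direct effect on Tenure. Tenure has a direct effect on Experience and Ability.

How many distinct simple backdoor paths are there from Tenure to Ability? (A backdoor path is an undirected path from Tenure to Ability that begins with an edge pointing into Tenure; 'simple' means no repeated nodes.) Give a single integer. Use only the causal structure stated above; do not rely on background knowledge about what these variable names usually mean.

0

A backdoor path from Tenure to Ability is any simple undirected path whose first edge points into Tenure (i.e. leaves Tenure via a parent).
Parents of Tenure: {UnionMember}.
No simple path from any parent of Tenure reaches Ability without revisiting Tenure, so there are no backdoor paths.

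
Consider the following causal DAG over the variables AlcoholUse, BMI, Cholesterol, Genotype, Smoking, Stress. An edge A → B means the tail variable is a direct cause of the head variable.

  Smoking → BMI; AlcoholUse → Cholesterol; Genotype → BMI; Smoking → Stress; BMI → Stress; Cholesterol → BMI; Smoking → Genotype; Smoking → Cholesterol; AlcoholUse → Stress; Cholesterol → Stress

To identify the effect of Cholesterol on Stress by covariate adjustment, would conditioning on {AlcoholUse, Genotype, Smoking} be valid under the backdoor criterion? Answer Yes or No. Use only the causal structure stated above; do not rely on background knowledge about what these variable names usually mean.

Yes

Backdoor paths from Cholesterol to Stress (paths whose first edge points into Cholesterol):
  P1: Cholesterol <- AlcoholUse -> Stress
  P2: Cholesterol <- Smoking -> Genotype -> BMI -> Stress
  P3: Cholesterol <- Smoking -> BMI -> Stress
  P4: Cholesterol <- Smoking -> Stress
Condition 1 (no descendant of Cholesterol in the set): holds — descendants of Cholesterol are {BMI, Stress}; none are in {AlcoholUse, Genotype, Smoking}.
Condition 2 (every backdoor path blocked by {AlcoholUse, Genotype, Smoking}):
  P1: blocked at fork node AlcoholUse ∈ conditioning set.
  P2: blocked at fork node Smoking ∈ conditioning set.
  P3: blocked at fork node Smoking ∈ conditioning set.
  P4: blocked at fork node Smoking ∈ conditioning set.
{AlcoholUse, Genotype, Smoking} satisfies the backdoor criterion.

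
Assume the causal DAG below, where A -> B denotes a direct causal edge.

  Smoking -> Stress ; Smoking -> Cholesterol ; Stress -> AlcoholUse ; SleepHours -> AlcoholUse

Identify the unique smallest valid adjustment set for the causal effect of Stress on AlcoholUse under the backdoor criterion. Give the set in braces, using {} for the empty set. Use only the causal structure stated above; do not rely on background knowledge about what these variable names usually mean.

{}

Variables eligible for adjustment (non-descendants of Stress, excluding Stress and AlcoholUse): {Cholesterol, SleepHours, Smoking}.
Backdoor paths from Stress to AlcoholUse:
  (none)
With no backdoor paths the empty set already satisfies the criterion, and it is trivially minimal.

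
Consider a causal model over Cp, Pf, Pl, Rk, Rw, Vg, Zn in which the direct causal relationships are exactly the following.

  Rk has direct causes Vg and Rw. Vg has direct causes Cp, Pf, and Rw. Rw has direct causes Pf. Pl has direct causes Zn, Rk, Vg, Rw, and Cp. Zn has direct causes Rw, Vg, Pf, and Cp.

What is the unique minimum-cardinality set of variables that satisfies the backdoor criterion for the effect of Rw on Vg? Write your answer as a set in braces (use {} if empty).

{Pf}

Variables eligible for adjustment (non-descendants of Rw, excluding Rw and Vg): {Cp, Pf}.
Backdoor paths from Rw to Vg:
  P1: Rw <- Pf -> Vg
  P2: Rw <- Pf -> Zn <- Cp -> Vg
  P3: Rw <- Pf -> Zn <- Cp -> Pl <- Vg
  P4: Rw <- Pf -> Zn <- Cp -> Pl <- Rk <- Vg
  P5: Rw <- Pf -> Zn <- Vg
  P6: Rw <- Pf -> Zn -> Pl <- Cp -> Vg
  P7: Rw <- Pf -> Zn -> Pl <- Vg
  P8: Rw <- Pf -> Zn -> Pl <- Rk <- Vg
The empty set is not sufficient: P1 (Rw <- Pf -> Vg) has no collider blocking it and no conditioned non-collider, so it is open.
Try {Pf}:
  P1: blocked at fork node Pf ∈ conditioning set.
  P2: blocked at fork node Pf ∈ conditioning set.
  P3: blocked at fork node Pf ∈ conditioning set.
  P4: blocked at fork node Pf ∈ conditioning set.
  P5: blocked at fork node Pf ∈ conditioning set.
  P6: blocked at fork node Pf ∈ conditioning set.
  P7: blocked at fork node Pf ∈ conditioning set.
  P8: blocked at fork node Pf ∈ conditioning set.
{Pf} contains no descendant of Rw and blocks every backdoor path.
No other singleton works — e.g. {Cp} leaves P1 open — so {Pf} is the unique smallest valid adjustment set.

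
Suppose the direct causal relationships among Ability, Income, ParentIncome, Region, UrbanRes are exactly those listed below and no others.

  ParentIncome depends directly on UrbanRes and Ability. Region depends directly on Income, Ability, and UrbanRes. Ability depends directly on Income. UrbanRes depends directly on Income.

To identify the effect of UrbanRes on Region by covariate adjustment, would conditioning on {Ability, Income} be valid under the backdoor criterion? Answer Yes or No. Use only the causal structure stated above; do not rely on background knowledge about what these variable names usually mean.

Yes

Backdoor paths from UrbanRes to Region (paths whose first edge points into UrbanRes):
  P1: UrbanRes <- Income -> Ability -> Region
  P2: UrbanRes <- Income -> Region
Condition 1 (no descendant of UrbanRes in the set): holds — descendants of UrbanRes are {ParentIncome, Region}; none are in {Ability, Income}.
Condition 2 (every backdoor path blocked by {Ability, Income}):
  P1: blocked at fork node Income ∈ conditioning set.
  P2: blocked at fork node Income ∈ conditioning set.
{Ability, Income} satisfies the backdoor criterion.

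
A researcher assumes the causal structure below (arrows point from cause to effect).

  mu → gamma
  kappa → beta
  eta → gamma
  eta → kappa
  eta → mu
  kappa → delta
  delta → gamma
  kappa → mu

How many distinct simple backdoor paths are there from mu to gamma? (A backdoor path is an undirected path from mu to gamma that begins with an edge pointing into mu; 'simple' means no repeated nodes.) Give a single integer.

A backdoor path from mu to gamma is any simple undirected path whose first edge points into mu (i.e. leaves mu via a parent).
Parents of mu: {eta, kappa}.
Enumerating:
  P1: mu <- eta -> kappa -> delta -> gamma
  P2: mu <- eta -> gamma
  P3: mu <- kappa <- eta -> gamma
  P4: mu <- kappa -> delta -> gamma
That exhausts the simple backdoor paths. Count: 4.

4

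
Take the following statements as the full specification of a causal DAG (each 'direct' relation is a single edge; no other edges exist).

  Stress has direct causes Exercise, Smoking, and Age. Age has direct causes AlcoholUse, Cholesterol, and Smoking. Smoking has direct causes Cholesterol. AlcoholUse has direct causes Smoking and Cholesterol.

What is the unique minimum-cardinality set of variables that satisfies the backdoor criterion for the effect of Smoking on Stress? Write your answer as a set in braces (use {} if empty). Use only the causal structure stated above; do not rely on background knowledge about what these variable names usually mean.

Variables eligible for adjustment (non-descendants of Smoking, excluding Smoking and Stress): {Cholesterol, Exercise}.
Backdoor paths from Smoking to Stress:
  P1: Smoking <- Cholesterol -> AlcoholUse -> Age -> Stress
  P2: Smoking <- Cholesterol -> Age -> Stress
The empty set is not sufficient: P1 (Smoking <- Cholesterol -> AlcoholUse -> Age -> Stress) has no collider blocking it and no conditioned non-collider, so it is open.
Try {Cholesterol}:
  P1: blocked at fork node Cholesterol ∈ conditioning set.
  P2: blocked at fork node Cholesterol ∈ conditioning set.
{Cholesterol} contains no descendant of Smoking and blocks every backdoor path.
No other singleton works — e.g. {Exercise} leaves P1 open — so {Cholesterol} is the unique smallest valid adjustment set.

{Cholesterol}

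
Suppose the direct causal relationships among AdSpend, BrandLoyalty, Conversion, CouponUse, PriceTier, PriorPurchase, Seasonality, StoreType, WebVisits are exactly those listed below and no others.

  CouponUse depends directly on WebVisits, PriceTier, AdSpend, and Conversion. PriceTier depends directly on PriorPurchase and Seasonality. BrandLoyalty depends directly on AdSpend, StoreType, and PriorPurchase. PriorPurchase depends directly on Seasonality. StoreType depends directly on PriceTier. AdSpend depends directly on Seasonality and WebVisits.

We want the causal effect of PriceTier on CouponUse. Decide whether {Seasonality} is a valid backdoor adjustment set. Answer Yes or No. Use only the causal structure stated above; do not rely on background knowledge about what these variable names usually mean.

Backdoor paths from PriceTier to CouponUse (paths whose first edge points into PriceTier):
  P1: PriceTier <- Seasonality -> PriorPurchase -> BrandLoyalty <- AdSpend <- WebVisits -> CouponUse
  P2: PriceTier <- Seasonality -> PriorPurchase -> BrandLoyalty <- AdSpend -> CouponUse
  P3: PriceTier <- Seasonality -> AdSpend <- WebVisits -> CouponUse
  P4: PriceTier <- Seasonality -> AdSpend -> CouponUse
  P5: PriceTier <- PriorPurchase <- Seasonality -> AdSpend <- WebVisits -> CouponUse
  P6: PriceTier <- PriorPurchase <- Seasonality -> AdSpend -> CouponUse
  P7: PriceTier <- PriorPurchase -> BrandLoyalty <- AdSpend <- WebVisits -> CouponUse
  P8: PriceTier <- PriorPurchase -> BrandLoyalty <- AdSpend -> CouponUse
Condition 1 (no descendant of PriceTier in the set): holds — descendants of PriceTier are {BrandLoyalty, CouponUse, StoreType}; none are in {Seasonality}.
Condition 2 (every backdoor path blocked by {Seasonality}):
  P1: blocked at fork node Seasonality ∈ conditioning set.
  P2: blocked at fork node Seasonality ∈ conditioning set.
  P3: blocked at fork node Seasonality ∈ conditioning set.
  P4: blocked at fork node Seasonality ∈ conditioning set.
  P5: blocked at fork node Seasonality ∈ conditioning set.
  P6: blocked at fork node Seasonality ∈ conditioning set.
  P7: blocked at collider BrandLoyalty (neither it nor any descendant is in the conditioning set).
  P8: blocked at collider BrandLoyalty (neither it nor any descendant is in the conditioning set).
{Seasonality} satisfies the backdoor criterion.

Yes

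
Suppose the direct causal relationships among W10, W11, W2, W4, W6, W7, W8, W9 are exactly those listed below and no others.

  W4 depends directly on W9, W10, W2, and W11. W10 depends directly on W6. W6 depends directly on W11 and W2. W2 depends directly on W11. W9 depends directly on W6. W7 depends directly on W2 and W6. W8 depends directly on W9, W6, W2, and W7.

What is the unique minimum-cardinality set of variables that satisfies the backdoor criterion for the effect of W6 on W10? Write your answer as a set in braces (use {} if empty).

{}

Variables eligible for adjustment (non-descendants of W6, excluding W6 and W10): {W11, W2}.
Backdoor paths from W6 to W10:
  P1: W6 <- W11 -> W2 -> W7 -> W8 <- W9 -> W4 <- W10
  P2: W6 <- W11 -> W2 -> W8 <- W9 -> W4 <- W10
  P3: W6 <- W11 -> W2 -> W4 <- W10
  P4: W6 <- W11 -> W4 <- W10
  P5: W6 <- W2 <- W11 -> W4 <- W10
  P6: W6 <- W2 -> W7 -> W8 <- W9 -> W4 <- W10
  P7: W6 <- W2 -> W8 <- W9 -> W4 <- W10
  P8: W6 <- W2 -> W4 <- W10
Each backdoor path contains an unconditioned collider, so every path is already blocked with the empty conditioning set:
  P1: blocked at collider W8 (neither it nor any descendant is in the conditioning set).
  P2: blocked at collider W8 (neither it nor any descendant is in the conditioning set).
  P3: blocked at collider W4 (neither it nor any descendant is in the conditioning set).
  P4: blocked at collider W4 (neither it nor any descendant is in the conditioning set).
  P5: blocked at collider W4 (neither it nor any descendant is in the conditioning set).
  P6: blocked at collider W8 (neither it nor any descendant is in the conditioning set).
  P7: blocked at collider W8 (neither it nor any descendant is in the conditioning set).
  P8: blocked at collider W4 (neither it nor any descendant is in the conditioning set).
The empty set is therefore the unique smallest valid set.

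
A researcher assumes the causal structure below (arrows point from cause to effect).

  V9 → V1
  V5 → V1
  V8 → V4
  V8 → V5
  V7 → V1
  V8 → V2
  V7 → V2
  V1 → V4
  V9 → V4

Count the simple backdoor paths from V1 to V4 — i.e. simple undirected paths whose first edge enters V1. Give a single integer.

3

A backdoor path from V1 to V4 is any simple undirected path whose first edge points into V1 (i.e. leaves V1 via a parent).
Parents of V1: {V5, V7, V9}.
Enumerating:
  P1: V1 <- V9 -> V4
  P2: V1 <- V5 <- V8 -> V4
  P3: V1 <- V7 -> V2 <- V8 -> V4
That exhausts the simple backdoor paths. Count: 3.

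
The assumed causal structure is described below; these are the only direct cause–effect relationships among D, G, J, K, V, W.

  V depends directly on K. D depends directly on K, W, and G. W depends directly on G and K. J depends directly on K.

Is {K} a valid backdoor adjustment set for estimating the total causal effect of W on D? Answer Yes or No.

No

Backdoor paths from W to D (paths whose first edge points into W):
  P1: W <- K -> D
  P2: W <- G -> D
Condition 1 (no descendant of W in the set): holds — descendants of W are {D}; none are in {K}.
Condition 2 (every backdoor path blocked by {K}):
  P1: blocked at fork node K ∈ conditioning set.
  P2: open — no interior node is in the conditioning set.
{K} does not satisfy the backdoor criterion.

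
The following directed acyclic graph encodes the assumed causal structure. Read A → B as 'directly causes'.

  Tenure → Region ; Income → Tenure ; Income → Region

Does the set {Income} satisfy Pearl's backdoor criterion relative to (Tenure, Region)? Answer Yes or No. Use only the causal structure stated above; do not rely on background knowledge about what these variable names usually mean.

Yes

Backdoor paths from Tenure to Region (paths whose first edge points into Tenure):
  P1: Tenure <- Income -> Region
Condition 1 (no descendant of Tenure in the set): holds — descendants of Tenure are {Region}; none are in {Income}.
Condition 2 (every backdoor path blocked by {Income}):
  P1: blocked at fork node Income ∈ conditioning set.
{Income} satisfies the backdoor criterion.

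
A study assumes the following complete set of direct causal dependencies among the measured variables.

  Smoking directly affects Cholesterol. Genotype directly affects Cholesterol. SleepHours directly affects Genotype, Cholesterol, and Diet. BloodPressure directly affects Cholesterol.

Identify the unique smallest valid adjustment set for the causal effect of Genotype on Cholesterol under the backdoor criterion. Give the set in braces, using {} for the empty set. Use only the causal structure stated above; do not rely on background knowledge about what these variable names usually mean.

Variables eligible for adjustment (non-descendants of Genotype, excluding Genotype and Cholesterol): {BloodPressure, Diet, SleepHours, Smoking}.
Backdoor paths from Genotype to Cholesterol:
  P1: Genotype <- SleepHours -> Cholesterol
The empty set is not sufficient: P1 (Genotype <- SleepHours -> Cholesterol) has no collider blocking it and no conditioned non-collider, so it is open.
Try {SleepHours}:
  P1: blocked at fork node SleepHours ∈ conditioning set.
{SleepHours} contains no descendant of Genotype and blocks every backdoor path.
No other singleton works — e.g. {BloodPressure} leaves P1 open — so {SleepHours} is the unique smallest valid adjustment set.

{SleepHours}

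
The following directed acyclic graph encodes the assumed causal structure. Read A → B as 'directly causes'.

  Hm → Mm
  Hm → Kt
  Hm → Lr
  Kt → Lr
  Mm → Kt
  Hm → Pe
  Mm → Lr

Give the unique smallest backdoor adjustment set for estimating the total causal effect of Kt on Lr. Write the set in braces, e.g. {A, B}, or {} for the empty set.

Variables eligible for adjustment (non-descendants of Kt, excluding Kt and Lr): {Hm, Mm, Pe}.
Backdoor paths from Kt to Lr:
  P1: Kt <- Hm -> Mm -> Lr
  P2: Kt <- Hm -> Lr
  P3: Kt <- Mm <- Hm -> Lr
  P4: Kt <- Mm -> Lr
The empty set is not sufficient: P1 (Kt <- Hm -> Mm -> Lr) has no collider blocking it and no conditioned non-collider, so it is open.
Try {Hm, Mm}:
  P1: blocked at fork node Hm ∈ conditioning set.
  P2: blocked at fork node Hm ∈ conditioning set.
  P3: blocked at chain node Mm ∈ conditioning set.
  P4: blocked at fork node Mm ∈ conditioning set.
{Hm, Mm} contains no descendant of Kt and blocks every backdoor path.
Every element of {Hm, Mm} is needed (dropping Hm leaves P2 open; dropping Mm leaves P4 open), so no proper subset is valid.
Among all size-2 subsets of the eligible variables, only {Hm, Mm} blocks every backdoor path, so it is the unique smallest valid adjustment set.

{Hm, Mm}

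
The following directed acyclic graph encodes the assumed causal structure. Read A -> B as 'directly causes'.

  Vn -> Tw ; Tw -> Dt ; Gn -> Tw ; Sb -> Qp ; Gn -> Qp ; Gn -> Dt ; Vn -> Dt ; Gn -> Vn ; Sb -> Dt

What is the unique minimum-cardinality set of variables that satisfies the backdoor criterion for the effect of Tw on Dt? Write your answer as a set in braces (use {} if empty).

Variables eligible for adjustment (non-descendants of Tw, excluding Tw and Dt): {Gn, Qp, Sb, Vn}.
Backdoor paths from Tw to Dt:
  P1: Tw <- Gn -> Vn -> Dt
  P2: Tw <- Gn -> Qp <- Sb -> Dt
  P3: Tw <- Gn -> Dt
  P4: Tw <- Vn <- Gn -> Qp <- Sb -> Dt
  P5: Tw <- Vn <- Gn -> Dt
  P6: Tw <- Vn -> Dt
The empty set is not sufficient: P1 (Tw <- Gn -> Vn -> Dt) has no collider blocking it and no conditioned non-collider, so it is open.
Try {Gn, Vn}:
  P1: blocked at fork node Gn ∈ conditioning set.
  P2: blocked at fork node Gn ∈ conditioning set.
  P3: blocked at fork node Gn ∈ conditioning set.
  P4: blocked at chain node Vn ∈ conditioning set.
  P5: blocked at chain node Vn ∈ conditioning set.
  P6: blocked at fork node Vn ∈ conditioning set.
{Gn, Vn} contains no descendant of Tw and blocks every backdoor path.
Every element of {Gn, Vn} is needed (dropping Gn leaves P3 open; dropping Vn leaves P6 open), so no proper subset is valid.
Among all size-2 subsets of the eligible variables, only {Gn, Vn} blocks every backdoor path, so it is the unique smallest valid adjustment set.

{Gn, Vn}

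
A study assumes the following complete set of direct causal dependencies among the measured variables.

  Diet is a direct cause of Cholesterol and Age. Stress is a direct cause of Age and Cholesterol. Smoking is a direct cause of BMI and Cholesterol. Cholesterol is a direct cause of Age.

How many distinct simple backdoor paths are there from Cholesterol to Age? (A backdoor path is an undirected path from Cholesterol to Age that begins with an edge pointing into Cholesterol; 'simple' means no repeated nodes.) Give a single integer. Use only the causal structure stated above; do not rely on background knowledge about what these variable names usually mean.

2

A backdoor path from Cholesterol to Age is any simple undirected path whose first edge points into Cholesterol (i.e. leaves Cholesterol via a parent).
Parents of Cholesterol: {Diet, Smoking, Stress}.
Enumerating:
  P1: Cholesterol <- Diet -> Age
  P2: Cholesterol <- Stress -> Age
That exhausts the simple backdoor paths. Count: 2.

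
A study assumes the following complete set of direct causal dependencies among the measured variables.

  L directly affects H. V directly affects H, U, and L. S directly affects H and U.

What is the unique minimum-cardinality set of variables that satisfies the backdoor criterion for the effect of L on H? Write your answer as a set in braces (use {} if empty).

Variables eligible for adjustment (non-descendants of L, excluding L and H): {S, U, V}.
Backdoor paths from L to H:
  P1: L <- V -> U <- S -> H
  P2: L <- V -> H
The empty set is not sufficient: P2 (L <- V -> H) has no collider blocking it and no conditioned non-collider, so it is open.
Try {V}:
  P1: blocked at fork node V ∈ conditioning set.
  P2: blocked at fork node V ∈ conditioning set.
{V} contains no descendant of L and blocks every backdoor path.
No other singleton works — e.g. {S} leaves P2 open — so {V} is the unique smallest valid adjustment set.

{V}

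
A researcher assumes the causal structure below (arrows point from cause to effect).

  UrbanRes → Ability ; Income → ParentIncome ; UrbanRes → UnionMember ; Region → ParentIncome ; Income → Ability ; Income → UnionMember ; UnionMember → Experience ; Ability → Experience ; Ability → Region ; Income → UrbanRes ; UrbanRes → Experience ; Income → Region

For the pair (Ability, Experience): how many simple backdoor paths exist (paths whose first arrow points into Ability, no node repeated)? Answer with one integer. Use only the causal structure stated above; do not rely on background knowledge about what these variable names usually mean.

7

A backdoor path from Ability to Experience is any simple undirected path whose first edge points into Ability (i.e. leaves Ability via a parent).
Parents of Ability: {Income, UrbanRes}.
Enumerating:
  P1: Ability <- Income -> UrbanRes -> UnionMember -> Experience
  P2: Ability <- Income -> UrbanRes -> Experience
  P3: Ability <- Income -> UnionMember <- UrbanRes -> Experience
  P4: Ability <- Income -> UnionMember -> Experience
  P5: Ability <- UrbanRes <- Income -> UnionMember -> Experience
  P6: Ability <- UrbanRes -> UnionMember -> Experience
  P7: Ability <- UrbanRes -> Experience
That exhausts the simple backdoor paths. Count: 7.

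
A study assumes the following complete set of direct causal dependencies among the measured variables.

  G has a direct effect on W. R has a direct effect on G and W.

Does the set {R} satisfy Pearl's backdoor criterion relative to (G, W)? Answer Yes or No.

Yes

Backdoor paths from G to W (paths whose first edge points into G):
  P1: G <- R -> W
Condition 1 (no descendant of G in the set): holds — descendants of G are {W}; none are in {R}.
Condition 2 (every backdoor path blocked by {R}):
  P1: blocked at fork node R ∈ conditioning set.
{R} satisfies the backdoor criterion.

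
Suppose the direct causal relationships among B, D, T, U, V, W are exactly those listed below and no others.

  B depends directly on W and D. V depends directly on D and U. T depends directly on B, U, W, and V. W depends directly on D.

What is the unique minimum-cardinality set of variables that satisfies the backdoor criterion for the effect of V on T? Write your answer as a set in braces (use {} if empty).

Variables eligible for adjustment (non-descendants of V, excluding V and T): {B, D, U, W}.
Backdoor paths from V to T:
  P1: V <- U -> T
  P2: V <- D -> W -> B -> T
  P3: V <- D -> W -> T
  P4: V <- D -> B <- W -> T
  P5: V <- D -> B -> T
The empty set is not sufficient: P1 (V <- U -> T) has no collider blocking it and no conditioned non-collider, so it is open.
Try {D, U}:
  P1: blocked at fork node U ∈ conditioning set.
  P2: blocked at fork node D ∈ conditioning set.
  P3: blocked at fork node D ∈ conditioning set.
  P4: blocked at fork node D ∈ conditioning set.
  P5: blocked at fork node D ∈ conditioning set.
{D, U} contains no descendant of V and blocks every backdoor path.
Every element of {D, U} is needed (dropping D leaves P2 open; dropping U leaves P1 open), so no proper subset is valid.
Among all size-2 subsets of the eligible variables, only {D, U} blocks every backdoor path, so it is the unique smallest valid adjustment set.

{D, U}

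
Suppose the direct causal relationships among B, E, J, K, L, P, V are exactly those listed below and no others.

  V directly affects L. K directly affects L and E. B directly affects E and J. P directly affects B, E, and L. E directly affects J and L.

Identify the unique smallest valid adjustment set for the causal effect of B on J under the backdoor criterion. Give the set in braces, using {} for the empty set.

{P}

Variables eligible for adjustment (non-descendants of B, excluding B and J): {K, P, V}.
Backdoor paths from B to J:
  P1: B <- P -> E -> J
  P2: B <- P -> L <- K -> E -> J
  P3: B <- P -> L <- E -> J
The empty set is not sufficient: P1 (B <- P -> E -> J) has no collider blocking it and no conditioned non-collider, so it is open.
Try {P}:
  P1: blocked at fork node P ∈ conditioning set.
  P2: blocked at fork node P ∈ conditioning set.
  P3: blocked at fork node P ∈ conditioning set.
{P} contains no descendant of B and blocks every backdoor path.
No other singleton works — e.g. {K} leaves P1 open — so {P} is the unique smallest valid adjustment set.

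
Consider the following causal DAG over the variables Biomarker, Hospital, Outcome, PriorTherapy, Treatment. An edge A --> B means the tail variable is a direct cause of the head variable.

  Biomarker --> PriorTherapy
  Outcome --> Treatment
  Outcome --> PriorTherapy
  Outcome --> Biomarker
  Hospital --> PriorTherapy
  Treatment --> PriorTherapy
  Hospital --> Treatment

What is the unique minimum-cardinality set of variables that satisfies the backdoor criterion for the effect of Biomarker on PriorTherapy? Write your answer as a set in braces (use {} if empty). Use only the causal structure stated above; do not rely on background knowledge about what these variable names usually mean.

{Outcome}

Variables eligible for adjustment (non-descendants of Biomarker, excluding Biomarker and PriorTherapy): {Hospital, Outcome, Treatment}.
Backdoor paths from Biomarker to PriorTherapy:
  P1: Biomarker <- Outcome -> Treatment <- Hospital -> PriorTherapy
  P2: Biomarker <- Outcome -> Treatment -> PriorTherapy
  P3: Biomarker <- Outcome -> PriorTherapy
The empty set is not sufficient: P2 (Biomarker <- Outcome -> Treatment -> PriorTherapy) has no collider blocking it and no conditioned non-collider, so it is open.
Try {Outcome}:
  P1: blocked at fork node Outcome ∈ conditioning set.
  P2: blocked at fork node Outcome ∈ conditioning set.
  P3: blocked at fork node Outcome ∈ conditioning set.
{Outcome} contains no descendant of Biomarker and blocks every backdoor path.
No other singleton works — e.g. {Hospital} leaves P2 open — so {Outcome} is the unique smallest valid adjustment set.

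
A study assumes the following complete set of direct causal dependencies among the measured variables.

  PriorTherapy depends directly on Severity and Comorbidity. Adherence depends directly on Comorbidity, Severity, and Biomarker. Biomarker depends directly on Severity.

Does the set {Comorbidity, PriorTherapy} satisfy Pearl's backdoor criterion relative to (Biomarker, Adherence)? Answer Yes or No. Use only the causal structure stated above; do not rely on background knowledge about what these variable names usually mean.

No

Backdoor paths from Biomarker to Adherence (paths whose first edge points into Biomarker):
  P1: Biomarker <- Severity -> PriorTherapy <- Comorbidity -> Adherence
  P2: Biomarker <- Severity -> Adherence
Condition 1 (no descendant of Biomarker in the set): holds — descendants of Biomarker are {Adherence}; none are in {Comorbidity, PriorTherapy}.
Condition 2 (every backdoor path blocked by {Comorbidity, PriorTherapy}):
  P1: blocked at fork node Comorbidity ∈ conditioning set.
  P2: open — no interior node is in the conditioning set.
{Comorbidity, PriorTherapy} does not satisfy the backdoor criterion.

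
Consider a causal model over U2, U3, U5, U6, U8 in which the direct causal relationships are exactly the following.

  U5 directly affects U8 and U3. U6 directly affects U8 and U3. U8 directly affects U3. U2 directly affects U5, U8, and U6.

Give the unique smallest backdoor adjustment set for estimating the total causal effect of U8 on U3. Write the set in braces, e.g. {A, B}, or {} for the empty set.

Variables eligible for adjustment (non-descendants of U8, excluding U8 and U3): {U2, U5, U6}.
Backdoor paths from U8 to U3:
  P1: U8 <- U2 -> U6 -> U3
  P2: U8 <- U2 -> U5 -> U3
  P3: U8 <- U6 <- U2 -> U5 -> U3
  P4: U8 <- U6 -> U3
  P5: U8 <- U5 <- U2 -> U6 -> U3
  P6: U8 <- U5 -> U3
The empty set is not sufficient: P1 (U8 <- U2 -> U6 -> U3) has no collider blocking it and no conditioned non-collider, so it is open.
Try {U5, U6}:
  P1: blocked at chain node U6 ∈ conditioning set.
  P2: blocked at chain node U5 ∈ conditioning set.
  P3: blocked at chain node U6 ∈ conditioning set.
  P4: blocked at fork node U6 ∈ conditioning set.
  P5: blocked at chain node U5 ∈ conditioning set.
  P6: blocked at fork node U5 ∈ conditioning set.
{U5, U6} contains no descendant of U8 and blocks every backdoor path.
Every element of {U5, U6} is needed (dropping U5 leaves P2 open; dropping U6 leaves P1 open), so no proper subset is valid.
Among all size-2 subsets of the eligible variables, only {U5, U6} blocks every backdoor path, so it is the unique smallest valid adjustment set.

{U5, U6}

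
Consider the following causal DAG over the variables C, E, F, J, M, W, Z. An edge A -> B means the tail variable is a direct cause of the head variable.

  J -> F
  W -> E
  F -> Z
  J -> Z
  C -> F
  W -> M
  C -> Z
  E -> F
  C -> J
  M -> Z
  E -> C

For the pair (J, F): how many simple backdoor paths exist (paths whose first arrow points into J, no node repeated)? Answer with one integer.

5

A backdoor path from J to F is any simple undirected path whose first edge points into J (i.e. leaves J via a parent).
Parents of J: {C}.
Enumerating:
  P1: J <- C <- E <- W -> M -> Z <- F
  P2: J <- C <- E -> F
  P3: J <- C -> F
  P4: J <- C -> Z <- M <- W -> E -> F
  P5: J <- C -> Z <- F
That exhausts the simple backdoor paths. Count: 5.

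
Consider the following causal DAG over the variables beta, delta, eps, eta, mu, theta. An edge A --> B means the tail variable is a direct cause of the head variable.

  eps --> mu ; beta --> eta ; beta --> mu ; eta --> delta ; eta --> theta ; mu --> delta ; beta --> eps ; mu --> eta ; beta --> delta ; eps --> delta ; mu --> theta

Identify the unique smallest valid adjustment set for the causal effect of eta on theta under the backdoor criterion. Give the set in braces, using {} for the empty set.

{mu}

Variables eligible for adjustment (non-descendants of eta, excluding eta and theta): {beta, eps, mu}.
Backdoor paths from eta to theta:
  P1: eta <- beta -> eps -> mu -> theta
  P2: eta <- beta -> eps -> delta <- mu -> theta
  P3: eta <- beta -> mu -> theta
  P4: eta <- beta -> delta <- eps -> mu -> theta
  P5: eta <- beta -> delta <- mu -> theta
  P6: eta <- mu -> theta
The empty set is not sufficient: P1 (eta <- beta -> eps -> mu -> theta) has no collider blocking it and no conditioned non-collider, so it is open.
Try {mu}:
  P1: blocked at chain node mu ∈ conditioning set.
  P2: blocked at collider delta (neither it nor any descendant is in the conditioning set).
  P3: blocked at chain node mu ∈ conditioning set.
  P4: blocked at collider delta (neither it nor any descendant is in the conditioning set).
  P5: blocked at collider delta (neither it nor any descendant is in the conditioning set).
  P6: blocked at fork node mu ∈ conditioning set.
{mu} contains no descendant of eta and blocks every backdoor path.
No other singleton works — e.g. {beta} leaves P6 open — so {mu} is the unique smallest valid adjustment set.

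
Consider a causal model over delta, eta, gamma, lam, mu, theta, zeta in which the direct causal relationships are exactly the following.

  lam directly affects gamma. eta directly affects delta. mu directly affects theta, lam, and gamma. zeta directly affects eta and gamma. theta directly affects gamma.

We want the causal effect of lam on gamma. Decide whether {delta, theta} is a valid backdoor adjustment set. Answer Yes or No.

Backdoor paths from lam to gamma (paths whose first edge points into lam):
  P1: lam <- mu -> theta -> gamma
  P2: lam <- mu -> gamma
Condition 1 (no descendant of lam in the set): holds — descendants of lam are {gamma}; none are in {delta, theta}.
Condition 2 (every backdoor path blocked by {delta, theta}):
  P1: blocked at chain node theta ∈ conditioning set.
  P2: open — no interior node is in the conditioning set.
{delta, theta} does not satisfy the backdoor criterion.

No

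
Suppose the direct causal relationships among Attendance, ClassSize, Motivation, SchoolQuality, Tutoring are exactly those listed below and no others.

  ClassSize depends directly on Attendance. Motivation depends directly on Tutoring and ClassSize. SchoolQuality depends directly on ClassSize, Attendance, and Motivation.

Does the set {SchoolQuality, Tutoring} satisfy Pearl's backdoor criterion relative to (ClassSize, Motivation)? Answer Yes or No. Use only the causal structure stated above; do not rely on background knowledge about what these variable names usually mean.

No

Backdoor paths from ClassSize to Motivation (paths whose first edge points into ClassSize):
  P1: ClassSize <- Attendance -> SchoolQuality <- Motivation
Condition 1 (no descendant of ClassSize in the set): FAILS — SchoolQuality is a descendant of ClassSize.
Condition 2 (every backdoor path blocked by {SchoolQuality, Tutoring}):
  P1: open — collider(s) SchoolQuality are conditioned on (or have a conditioned descendant) and no non-collider on the path is in the set.
{SchoolQuality, Tutoring} does not satisfy the backdoor criterion.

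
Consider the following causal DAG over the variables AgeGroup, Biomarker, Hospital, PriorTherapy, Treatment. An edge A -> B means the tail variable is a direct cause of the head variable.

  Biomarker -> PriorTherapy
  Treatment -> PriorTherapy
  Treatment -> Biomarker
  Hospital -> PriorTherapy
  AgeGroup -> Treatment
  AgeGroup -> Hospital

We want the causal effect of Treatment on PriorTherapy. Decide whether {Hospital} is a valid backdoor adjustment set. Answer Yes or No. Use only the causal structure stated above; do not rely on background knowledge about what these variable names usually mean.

Backdoor paths from Treatment to PriorTherapy (paths whose first edge points into Treatment):
  P1: Treatment <- AgeGroup -> Hospital -> PriorTherapy
Condition 1 (no descendant of Treatment in the set): holds — descendants of Treatment are {Biomarker, PriorTherapy}; none are in {Hospital}.
Condition 2 (every backdoor path blocked by {Hospital}):
  P1: blocked at chain node Hospital ∈ conditioning set.
{Hospital} satisfies the backdoor criterion.

Yes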